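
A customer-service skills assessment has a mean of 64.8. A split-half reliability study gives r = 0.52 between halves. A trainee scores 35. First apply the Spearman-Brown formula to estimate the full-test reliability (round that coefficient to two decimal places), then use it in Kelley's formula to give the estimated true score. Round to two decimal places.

Spearman-Brown: ρ = 2r/(1 + r) = 2(0.52)/(1 + 0.52) = 1.040/1.52 = 0.6842 → 0.68
Weight the observed score by reliability and the mean by (1 − reliability): T̂ = 0.68·35 + 0.32·64.8 = 23.80 + 20.736 = 44.536.

44.54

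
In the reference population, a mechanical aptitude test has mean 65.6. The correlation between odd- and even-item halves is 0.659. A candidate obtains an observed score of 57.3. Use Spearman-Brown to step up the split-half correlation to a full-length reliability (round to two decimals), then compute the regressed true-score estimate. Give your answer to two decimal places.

59.04

Spearman-Brown: ρ = 2r/(1 + r) = 2(0.659)/(1 + 0.659) = 1.3180/1.659 = 0.7945 → 0.79
T̂ = 0.79(57.3) + 0.21(65.6) = 45.267 + 13.776 = 59.043 → 59.04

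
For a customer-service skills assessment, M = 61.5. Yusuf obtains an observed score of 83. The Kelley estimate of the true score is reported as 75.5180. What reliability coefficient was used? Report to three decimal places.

T̂ = ρX + (1 − ρ)μ  ⇒  T̂ − μ = ρ(X − μ)
ρ = (T̂ − μ)/(X − μ) = (75.5180 − 61.5) / (83 − 61.5) = 14.0180 / 21.5 = 0.65200

0.652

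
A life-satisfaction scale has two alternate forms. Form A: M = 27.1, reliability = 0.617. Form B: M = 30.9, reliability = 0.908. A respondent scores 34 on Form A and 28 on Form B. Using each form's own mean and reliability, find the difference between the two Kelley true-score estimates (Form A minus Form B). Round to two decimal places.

T̂_A = 0.617(34) + 0.383(27.1) = 31.3573
T̂_B = 0.908(28) + 0.092(30.9) = 28.2668
T̂_A − T̂_B = 3.0905

3.09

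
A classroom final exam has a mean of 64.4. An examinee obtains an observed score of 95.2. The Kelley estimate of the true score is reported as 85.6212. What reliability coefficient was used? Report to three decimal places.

0.689

T̂ = ρX + (1 − ρ)μ  ⇒  T̂ − μ = ρ(X − μ)
ρ = (T̂ − μ)/(X − μ) = (85.6212 − 64.4) / (95.2 − 64.4) = 21.2212 / 30.8 = 0.68900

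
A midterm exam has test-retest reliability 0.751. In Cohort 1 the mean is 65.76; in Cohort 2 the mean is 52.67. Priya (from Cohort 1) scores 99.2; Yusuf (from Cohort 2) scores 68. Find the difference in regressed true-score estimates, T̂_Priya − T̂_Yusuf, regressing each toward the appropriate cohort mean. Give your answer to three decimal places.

T̂_Priya = 0.751(99.2) + 0.249(65.76) = 90.87344
T̂_Yusuf = 0.751(68) + 0.249(52.67) = 64.18283
Difference = 90.87344 − 64.18283 = 26.69061

26.691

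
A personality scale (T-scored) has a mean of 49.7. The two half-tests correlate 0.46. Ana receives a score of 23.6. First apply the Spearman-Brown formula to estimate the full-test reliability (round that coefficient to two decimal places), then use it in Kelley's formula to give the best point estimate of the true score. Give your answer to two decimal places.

Spearman-Brown: ρ = 2r/(1 + r) = 2(0.46)/(1 + 0.46) = 0.920/1.46 = 0.6301 → 0.63
Regress the observed score toward the mean by the unreliability: T̂ = 0.63·23.6 + 0.37·49.7 = 14.868 + 18.389 = 33.257.

33.26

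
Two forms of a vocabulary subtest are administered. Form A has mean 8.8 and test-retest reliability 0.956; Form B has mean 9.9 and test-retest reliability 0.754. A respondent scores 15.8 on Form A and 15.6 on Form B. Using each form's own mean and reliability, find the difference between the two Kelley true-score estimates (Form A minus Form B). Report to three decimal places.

1.294

T̂_A = 0.956(15.8) + 0.044(8.8) = 15.49200
T̂_B = 0.754(15.6) + 0.246(9.9) = 14.19780
T̂_A − T̂_B = 1.29420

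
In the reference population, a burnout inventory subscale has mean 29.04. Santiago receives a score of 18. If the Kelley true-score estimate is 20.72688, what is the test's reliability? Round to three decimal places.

0.753

T̂ = ρX + (1 − ρ)μ  ⇒  T̂ − μ = ρ(X − μ)
ρ = (T̂ − μ)/(X − μ) = (20.72688 − 29.04) / (18 − 29.04) = -8.31312 / -11.04 = 0.75300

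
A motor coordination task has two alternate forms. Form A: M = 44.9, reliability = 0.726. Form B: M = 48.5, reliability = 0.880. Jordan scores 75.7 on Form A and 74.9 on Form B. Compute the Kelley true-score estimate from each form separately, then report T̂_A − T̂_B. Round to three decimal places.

T̂_A = 0.726(75.7) + 0.274(44.9) = 67.26080
T̂_B = 0.880(74.9) + 0.120(48.5) = 71.73200
T̂_A − T̂_B = -4.47120

-4.471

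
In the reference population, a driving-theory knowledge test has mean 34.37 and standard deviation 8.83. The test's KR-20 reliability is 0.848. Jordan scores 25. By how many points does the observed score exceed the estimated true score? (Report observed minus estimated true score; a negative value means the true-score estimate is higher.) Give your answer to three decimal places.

T̂ = ρX + (1 − ρ)μ
  = 0.848 × 25 + 0.152 × 34.37
  = 21.200 + 5.22424
  = 26.42424
  ≈ 26.4242
X − T̂ = 25 − 26.4242 = -1.4242 → -1.424

-1.424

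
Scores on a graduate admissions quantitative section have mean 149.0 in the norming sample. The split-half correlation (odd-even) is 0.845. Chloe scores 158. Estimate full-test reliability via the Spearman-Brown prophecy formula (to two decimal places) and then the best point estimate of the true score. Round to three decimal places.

157.280

Spearman-Brown: ρ = 2r/(1 + r) = 2(0.845)/(1 + 0.845) = 1.6900/1.845 = 0.9160 → 0.92
T̂ = 0.92(158) + 0.08(149.0) = 145.36 + 11.920 = 157.2800 → 157.280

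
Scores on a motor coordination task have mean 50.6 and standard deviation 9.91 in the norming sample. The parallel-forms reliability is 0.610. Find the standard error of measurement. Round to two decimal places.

SEM = SD · √(1 − ρ) = 9.91 × √0.390 = 9.91 × 0.6245 = 6.189

6.19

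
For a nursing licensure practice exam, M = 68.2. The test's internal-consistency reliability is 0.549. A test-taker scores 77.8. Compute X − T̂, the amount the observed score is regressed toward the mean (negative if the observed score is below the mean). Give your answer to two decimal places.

T̂ = ρX + (1 − ρ)μ
  = 0.549 × 77.8 + 0.451 × 68.2
  = 42.7122 + 30.7582
  = 73.4704
  ≈ 73.470
X − T̂ = 77.8 − 73.470 = 4.330 → 4.33

4.33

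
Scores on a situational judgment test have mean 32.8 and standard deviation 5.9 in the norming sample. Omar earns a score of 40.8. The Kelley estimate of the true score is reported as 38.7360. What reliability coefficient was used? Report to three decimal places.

0.742

T̂ = ρX + (1 − ρ)μ  ⇒  T̂ − μ = ρ(X − μ)
ρ = (T̂ − μ)/(X − μ) = (38.7360 − 32.8) / (40.8 − 32.8) = 5.9360 / 8.0 = 0.74200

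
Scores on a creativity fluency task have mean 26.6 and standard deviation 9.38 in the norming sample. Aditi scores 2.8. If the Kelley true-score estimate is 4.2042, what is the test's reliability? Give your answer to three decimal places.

0.941

T̂ = ρX + (1 − ρ)μ  ⇒  T̂ − μ = ρ(X − μ)
ρ = (T̂ − μ)/(X − μ) = (4.2042 − 26.6) / (2.8 − 26.6) = -22.3958 / -23.8 = 0.94100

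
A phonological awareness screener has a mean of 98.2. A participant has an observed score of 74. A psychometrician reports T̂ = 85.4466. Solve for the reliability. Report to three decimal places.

0.527

T̂ = ρX + (1 − ρ)μ  ⇒  T̂ − μ = ρ(X − μ)
ρ = (T̂ − μ)/(X − μ) = (85.4466 − 98.2) / (74 − 98.2) = -12.7534 / -24.2 = 0.52700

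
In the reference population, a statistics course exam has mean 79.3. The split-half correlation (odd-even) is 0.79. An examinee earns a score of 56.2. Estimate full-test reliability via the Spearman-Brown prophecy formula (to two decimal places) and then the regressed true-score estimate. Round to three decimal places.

Spearman-Brown: ρ = 2r/(1 + r) = 2(0.79)/(1 + 0.79) = 1.580/1.79 = 0.8827 → 0.88
Kelley's formula gives T̂ = 0.88·56.2 + 0.12·79.3 = 49.456 + 9.516 = 58.9720.

58.972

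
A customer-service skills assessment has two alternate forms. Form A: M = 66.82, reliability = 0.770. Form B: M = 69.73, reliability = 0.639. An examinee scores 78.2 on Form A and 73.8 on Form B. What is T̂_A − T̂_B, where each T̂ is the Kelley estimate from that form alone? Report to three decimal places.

T̂_A = 0.770(78.2) + 0.230(66.82) = 75.58260
T̂_B = 0.639(73.8) + 0.361(69.73) = 72.33073
T̂_A − T̂_B = 3.25187

3.252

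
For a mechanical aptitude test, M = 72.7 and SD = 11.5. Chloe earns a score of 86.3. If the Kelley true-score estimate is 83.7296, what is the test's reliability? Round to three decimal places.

0.811

T̂ = ρX + (1 − ρ)μ  ⇒  T̂ − μ = ρ(X − μ)
ρ = (T̂ − μ)/(X − μ) = (83.7296 − 72.7) / (86.3 − 72.7) = 11.0296 / 13.6 = 0.81100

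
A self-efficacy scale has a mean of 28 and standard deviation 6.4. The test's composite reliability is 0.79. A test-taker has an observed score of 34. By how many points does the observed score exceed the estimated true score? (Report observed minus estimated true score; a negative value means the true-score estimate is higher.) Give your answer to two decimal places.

1.26

T̂ = 0.79(34) + 0.21(28) = 26.86 + 5.88 = 32.7400 → 32.740
X − T̂ = 34 − 32.740 = 1.260 → 1.26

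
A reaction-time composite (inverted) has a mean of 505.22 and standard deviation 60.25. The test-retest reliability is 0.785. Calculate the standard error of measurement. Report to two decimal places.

27.94

SEM = SD · √(1 − ρ) = 60.25 × √0.215 = 60.25 × 0.4637 = 27.937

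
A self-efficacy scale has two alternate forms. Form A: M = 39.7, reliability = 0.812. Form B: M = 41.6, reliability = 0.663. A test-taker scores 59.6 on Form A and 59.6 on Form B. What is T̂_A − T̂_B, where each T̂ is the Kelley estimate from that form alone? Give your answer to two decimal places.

2.32

T̂_A = 0.812(59.6) + 0.188(39.7) = 55.8588
T̂_B = 0.663(59.6) + 0.337(41.6) = 53.5340
T̂_A − T̂_B = 2.3248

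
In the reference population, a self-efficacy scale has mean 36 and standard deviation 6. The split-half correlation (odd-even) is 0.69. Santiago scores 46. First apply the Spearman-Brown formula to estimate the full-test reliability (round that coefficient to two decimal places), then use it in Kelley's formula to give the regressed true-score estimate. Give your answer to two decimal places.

44.20

Spearman-Brown: ρ = 2r/(1 + r) = 2(0.69)/(1 + 0.69) = 1.380/1.69 = 0.8166 → 0.82
T̂ = ρX + (1 − ρ)μ
  = 0.82 × 46 + 0.18 × 36
  = 37.72 + 6.48
  = 44.200
  ≈ 44.20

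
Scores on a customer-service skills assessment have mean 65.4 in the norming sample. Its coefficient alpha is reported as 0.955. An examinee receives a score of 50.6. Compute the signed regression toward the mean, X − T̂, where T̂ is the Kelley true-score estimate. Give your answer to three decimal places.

-0.666

Kelley's formula gives T̂ = 0.955·50.6 + 0.045·65.4 = 48.3230 + 2.9430 = 51.26600.
X − T̂ = 50.6 − 51.2660 = -0.6660 → -0.666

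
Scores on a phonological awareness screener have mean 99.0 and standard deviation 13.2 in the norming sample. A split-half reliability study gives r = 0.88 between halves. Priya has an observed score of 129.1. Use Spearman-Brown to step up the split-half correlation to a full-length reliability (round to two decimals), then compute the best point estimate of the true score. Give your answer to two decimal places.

Spearman-Brown: ρ = 2r/(1 + r) = 2(0.88)/(1 + 0.88) = 1.760/1.88 = 0.9362 → 0.94
T̂ = ρX + (1 − ρ)μ
  = 0.94 × 129.1 + 0.06 × 99.0
  = 121.354 + 5.940
  = 127.294
  ≈ 127.29

127.29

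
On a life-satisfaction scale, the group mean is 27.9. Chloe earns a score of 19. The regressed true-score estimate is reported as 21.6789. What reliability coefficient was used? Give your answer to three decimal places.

T̂ = ρX + (1 − ρ)μ  ⇒  T̂ − μ = ρ(X − μ)
ρ = (T̂ − μ)/(X − μ) = (21.6789 − 27.9) / (19 − 27.9) = -6.2211 / -8.9 = 0.69900

0.699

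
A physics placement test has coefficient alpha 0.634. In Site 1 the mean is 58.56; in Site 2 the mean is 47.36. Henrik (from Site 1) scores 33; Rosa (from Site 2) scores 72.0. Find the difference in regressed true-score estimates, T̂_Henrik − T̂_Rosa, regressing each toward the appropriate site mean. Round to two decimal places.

T̂_Henrik = 0.634(33) + 0.366(58.56) = 42.3550
T̂_Rosa = 0.634(72.0) + 0.366(47.36) = 62.9818
Difference = 42.3550 − 62.9818 = -20.6268

-20.63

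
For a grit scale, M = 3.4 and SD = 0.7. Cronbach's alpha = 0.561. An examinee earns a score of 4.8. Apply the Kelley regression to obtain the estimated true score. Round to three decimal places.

T̂ = ρX + (1 − ρ)μ
  = 0.561 × 4.8 + 0.439 × 3.4
  = 2.6928 + 1.4926
  = 4.1854
  ≈ 4.185

4.185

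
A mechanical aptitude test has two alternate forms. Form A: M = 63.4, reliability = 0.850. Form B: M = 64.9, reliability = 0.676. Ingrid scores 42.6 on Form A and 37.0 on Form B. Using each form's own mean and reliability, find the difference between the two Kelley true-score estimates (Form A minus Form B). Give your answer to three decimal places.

T̂_A = 0.850(42.6) + 0.150(63.4) = 45.72000
T̂_B = 0.676(37.0) + 0.324(64.9) = 46.03960
T̂_A − T̂_B = -0.31960

-0.320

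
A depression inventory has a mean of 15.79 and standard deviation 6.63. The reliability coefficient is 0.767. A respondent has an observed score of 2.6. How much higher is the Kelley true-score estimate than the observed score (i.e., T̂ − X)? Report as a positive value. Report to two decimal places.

3.07

Regress the observed score toward the mean by the unreliability: T̂ = 0.767·2.6 + 0.233·15.79 = 1.9942 + 3.67907 = 5.6733.
T̂ − X = 5.673 − 2.6 = 3.073 → 3.07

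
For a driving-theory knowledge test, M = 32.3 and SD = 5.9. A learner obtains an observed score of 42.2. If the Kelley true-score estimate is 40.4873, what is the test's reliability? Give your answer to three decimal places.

0.827

T̂ = ρX + (1 − ρ)μ  ⇒  T̂ − μ = ρ(X − μ)
ρ = (T̂ − μ)/(X − μ) = (40.4873 − 32.3) / (42.2 − 32.3) = 8.1873 / 9.9 = 0.82700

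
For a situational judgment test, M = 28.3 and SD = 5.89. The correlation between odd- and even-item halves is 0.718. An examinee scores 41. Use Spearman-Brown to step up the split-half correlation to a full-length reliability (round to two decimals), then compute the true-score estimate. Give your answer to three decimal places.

38.968

Spearman-Brown: ρ = 2r/(1 + r) = 2(0.718)/(1 + 0.718) = 1.4360/1.718 = 0.8359 → 0.84
Weight the observed score by reliability and the mean by (1 − reliability): T̂ = 0.84·41 + 0.16·28.3 = 34.44 + 4.528 = 38.9680.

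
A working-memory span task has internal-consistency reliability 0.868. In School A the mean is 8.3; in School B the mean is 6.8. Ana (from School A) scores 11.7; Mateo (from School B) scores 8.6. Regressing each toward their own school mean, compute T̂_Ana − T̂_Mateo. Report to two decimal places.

T̂_Ana = 0.868(11.7) + 0.132(8.3) = 11.2512
T̂_Mateo = 0.868(8.6) + 0.132(6.8) = 8.3624
Difference = 11.2512 − 8.3624 = 2.8888

2.89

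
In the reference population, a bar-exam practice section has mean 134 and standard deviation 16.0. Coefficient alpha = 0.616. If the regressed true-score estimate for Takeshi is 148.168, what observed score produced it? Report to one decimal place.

157.0

T̂ = ρX + (1 − ρ)μ  ⇒  X = (T̂ − (1 − ρ)μ) / ρ
X = (148.168 − 0.384 × 134) / 0.616 = (148.168 − 51.456) / 0.616 = 96.712 / 0.616 = 157.000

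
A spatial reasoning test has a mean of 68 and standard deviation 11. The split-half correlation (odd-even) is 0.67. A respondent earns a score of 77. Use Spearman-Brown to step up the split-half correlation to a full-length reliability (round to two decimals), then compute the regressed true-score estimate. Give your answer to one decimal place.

Spearman-Brown: ρ = 2r/(1 + r) = 2(0.67)/(1 + 0.67) = 1.340/1.67 = 0.8024 → 0.80
Kelley's formula gives T̂ = 0.80·77 + 0.20·68 = 61.60 + 13.60 = 75.20.

75.2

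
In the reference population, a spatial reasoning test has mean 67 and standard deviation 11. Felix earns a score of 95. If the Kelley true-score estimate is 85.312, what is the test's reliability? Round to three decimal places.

0.654

T̂ = ρX + (1 − ρ)μ  ⇒  T̂ − μ = ρ(X − μ)
ρ = (T̂ − μ)/(X − μ) = (85.312 − 67) / (95 − 67) = 18.312 / 28.0 = 0.65400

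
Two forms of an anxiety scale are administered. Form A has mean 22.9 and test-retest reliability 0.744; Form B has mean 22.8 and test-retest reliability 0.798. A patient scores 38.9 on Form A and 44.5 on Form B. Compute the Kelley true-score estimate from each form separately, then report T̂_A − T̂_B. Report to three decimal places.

-5.313

T̂_A = 0.744(38.9) + 0.256(22.9) = 34.80400
T̂_B = 0.798(44.5) + 0.202(22.8) = 40.11660
T̂_A − T̂_B = -5.31260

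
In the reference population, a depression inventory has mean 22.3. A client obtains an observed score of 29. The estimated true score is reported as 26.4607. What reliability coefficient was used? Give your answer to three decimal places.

T̂ = ρX + (1 − ρ)μ  ⇒  T̂ − μ = ρ(X − μ)
ρ = (T̂ − μ)/(X − μ) = (26.4607 − 22.3) / (29 − 22.3) = 4.1607 / 6.7 = 0.62100

0.621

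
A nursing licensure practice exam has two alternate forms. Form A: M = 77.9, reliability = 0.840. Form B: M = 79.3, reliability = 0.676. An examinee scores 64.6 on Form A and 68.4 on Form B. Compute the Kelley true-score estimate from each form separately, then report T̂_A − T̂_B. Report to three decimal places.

-5.204

T̂_A = 0.840(64.6) + 0.160(77.9) = 66.72800
T̂_B = 0.676(68.4) + 0.324(79.3) = 71.93160
T̂_A − T̂_B = -5.20360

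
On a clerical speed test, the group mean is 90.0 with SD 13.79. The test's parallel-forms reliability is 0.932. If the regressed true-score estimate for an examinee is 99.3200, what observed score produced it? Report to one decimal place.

T̂ = ρX + (1 − ρ)μ  ⇒  X = (T̂ − (1 − ρ)μ) / ρ
X = (99.3200 − 0.068 × 90.0) / 0.932 = (99.3200 − 6.1200) / 0.932 = 93.2000 / 0.932 = 100.000

100.0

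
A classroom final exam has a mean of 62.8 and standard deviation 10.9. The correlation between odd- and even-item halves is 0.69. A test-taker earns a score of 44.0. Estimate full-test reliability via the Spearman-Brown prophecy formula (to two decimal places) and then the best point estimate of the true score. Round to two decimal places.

Spearman-Brown: ρ = 2r/(1 + r) = 2(0.69)/(1 + 0.69) = 1.380/1.69 = 0.8166 → 0.82
T̂ = 0.82(44.0) + 0.18(62.8) = 36.080 + 11.304 = 47.384 → 47.38

47.38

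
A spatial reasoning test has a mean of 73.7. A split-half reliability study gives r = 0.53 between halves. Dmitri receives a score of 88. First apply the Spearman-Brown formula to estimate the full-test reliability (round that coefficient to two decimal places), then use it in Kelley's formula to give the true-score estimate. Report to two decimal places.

83.57

Spearman-Brown: ρ = 2r/(1 + r) = 2(0.53)/(1 + 0.53) = 1.060/1.53 = 0.6928 → 0.69
T̂ = ρX + (1 − ρ)μ
  = 0.69 × 88 + 0.31 × 73.7
  = 60.72 + 22.847
  = 83.567
  ≈ 83.57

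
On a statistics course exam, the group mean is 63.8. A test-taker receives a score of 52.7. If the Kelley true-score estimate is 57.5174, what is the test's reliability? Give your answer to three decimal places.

0.566

T̂ = ρX + (1 − ρ)μ  ⇒  T̂ − μ = ρ(X − μ)
ρ = (T̂ − μ)/(X − μ) = (57.5174 − 63.8) / (52.7 − 63.8) = -6.2826 / -11.1 = 0.56600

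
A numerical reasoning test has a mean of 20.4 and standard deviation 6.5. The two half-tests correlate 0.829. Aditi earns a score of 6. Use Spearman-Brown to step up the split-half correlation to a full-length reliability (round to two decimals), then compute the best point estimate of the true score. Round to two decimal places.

Spearman-Brown: ρ = 2r/(1 + r) = 2(0.829)/(1 + 0.829) = 1.6580/1.829 = 0.9065 → 0.91
Kelley's formula gives T̂ = 0.91·6 + 0.09·20.4 = 5.46 + 1.836 = 7.296.

7.30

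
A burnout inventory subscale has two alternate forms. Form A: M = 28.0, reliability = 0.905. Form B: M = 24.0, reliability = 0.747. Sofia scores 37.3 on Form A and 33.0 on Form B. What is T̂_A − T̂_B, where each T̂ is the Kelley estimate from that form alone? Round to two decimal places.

5.69

T̂_A = 0.905(37.3) + 0.095(28.0) = 36.4165
T̂_B = 0.747(33.0) + 0.253(24.0) = 30.7230
T̂_A − T̂_B = 5.6935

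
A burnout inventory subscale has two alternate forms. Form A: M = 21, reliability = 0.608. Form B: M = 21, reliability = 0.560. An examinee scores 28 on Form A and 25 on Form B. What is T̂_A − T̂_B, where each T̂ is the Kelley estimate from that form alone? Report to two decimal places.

T̂_A = 0.608(28) + 0.392(21) = 25.2560
T̂_B = 0.560(25) + 0.440(21) = 23.2400
T̂_A − T̂_B = 2.0160

2.02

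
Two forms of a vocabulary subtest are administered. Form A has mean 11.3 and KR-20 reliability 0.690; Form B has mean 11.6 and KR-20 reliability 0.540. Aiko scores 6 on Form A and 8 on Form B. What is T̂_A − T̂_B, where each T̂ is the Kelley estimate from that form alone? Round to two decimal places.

T̂_A = 0.690(6) + 0.310(11.3) = 7.6430
T̂_B = 0.540(8) + 0.460(11.6) = 9.6560
T̂_A − T̂_B = -2.0130

-2.01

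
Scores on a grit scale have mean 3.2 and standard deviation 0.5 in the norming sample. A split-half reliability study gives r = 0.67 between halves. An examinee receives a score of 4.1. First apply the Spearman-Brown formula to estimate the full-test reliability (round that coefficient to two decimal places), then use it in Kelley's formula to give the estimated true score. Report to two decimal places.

Spearman-Brown: ρ = 2r/(1 + r) = 2(0.67)/(1 + 0.67) = 1.340/1.67 = 0.8024 → 0.80
T̂ = ρX + (1 − ρ)μ
  = 0.80 × 4.1 + 0.20 × 3.2
  = 3.280 + 0.640
  = 3.920
  ≈ 3.92

3.92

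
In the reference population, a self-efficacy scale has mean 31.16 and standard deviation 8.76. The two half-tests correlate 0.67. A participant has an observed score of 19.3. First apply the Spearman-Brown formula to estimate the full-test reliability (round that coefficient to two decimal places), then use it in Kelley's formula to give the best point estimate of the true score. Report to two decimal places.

21.67

Spearman-Brown: ρ = 2r/(1 + r) = 2(0.67)/(1 + 0.67) = 1.340/1.67 = 0.8024 → 0.80
T̂ = ρX + (1 − ρ)μ
  = 0.80 × 19.3 + 0.20 × 31.16
  = 15.440 + 6.2320
  = 21.672
  ≈ 21.67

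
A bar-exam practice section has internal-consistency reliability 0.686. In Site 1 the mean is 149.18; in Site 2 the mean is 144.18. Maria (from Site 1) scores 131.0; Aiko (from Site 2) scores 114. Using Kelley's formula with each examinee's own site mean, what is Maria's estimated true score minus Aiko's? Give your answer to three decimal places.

T̂_Maria = 0.686(131.0) + 0.314(149.18) = 136.70852
T̂_Aiko = 0.686(114) + 0.314(144.18) = 123.47652
Difference = 136.70852 − 123.47652 = 13.23200

13.232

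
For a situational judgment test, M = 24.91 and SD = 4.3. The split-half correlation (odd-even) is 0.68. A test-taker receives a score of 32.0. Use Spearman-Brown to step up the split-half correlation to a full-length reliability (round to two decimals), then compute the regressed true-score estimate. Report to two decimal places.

Spearman-Brown: ρ = 2r/(1 + r) = 2(0.68)/(1 + 0.68) = 1.360/1.68 = 0.8095 → 0.81
T̂ = 0.81(32.0) + 0.19(24.91) = 25.920 + 4.7329 = 30.653 → 30.65

30.65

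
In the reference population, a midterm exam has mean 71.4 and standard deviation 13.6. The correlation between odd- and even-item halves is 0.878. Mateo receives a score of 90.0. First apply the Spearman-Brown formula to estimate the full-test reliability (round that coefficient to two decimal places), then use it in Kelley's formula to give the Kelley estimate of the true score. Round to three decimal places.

Spearman-Brown: ρ = 2r/(1 + r) = 2(0.878)/(1 + 0.878) = 1.7560/1.878 = 0.9350 → 0.94
T̂ = ρX + (1 − ρ)μ
  = 0.94 × 90.0 + 0.06 × 71.4
  = 84.600 + 4.284
  = 88.8840
  ≈ 88.884

88.884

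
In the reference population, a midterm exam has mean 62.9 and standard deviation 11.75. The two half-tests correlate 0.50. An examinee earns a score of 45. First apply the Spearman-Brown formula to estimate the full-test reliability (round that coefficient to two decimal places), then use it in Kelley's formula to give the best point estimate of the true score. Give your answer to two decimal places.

50.91

Spearman-Brown: ρ = 2r/(1 + r) = 2(0.50)/(1 + 0.50) = 1.000/1.50 = 0.6667 → 0.67
T̂ = ρX + (1 − ρ)μ
  = 0.67 × 45 + 0.33 × 62.9
  = 30.15 + 20.757
  = 50.907
  ≈ 50.91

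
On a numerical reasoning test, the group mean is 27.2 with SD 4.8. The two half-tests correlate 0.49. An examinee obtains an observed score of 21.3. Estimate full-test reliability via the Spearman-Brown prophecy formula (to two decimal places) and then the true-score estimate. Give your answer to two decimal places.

Spearman-Brown: ρ = 2r/(1 + r) = 2(0.49)/(1 + 0.49) = 0.980/1.49 = 0.6577 → 0.66
T̂ = ρX + (1 − ρ)μ
  = 0.66 × 21.3 + 0.34 × 27.2
  = 14.058 + 9.248
  = 23.306
  ≈ 23.31

23.31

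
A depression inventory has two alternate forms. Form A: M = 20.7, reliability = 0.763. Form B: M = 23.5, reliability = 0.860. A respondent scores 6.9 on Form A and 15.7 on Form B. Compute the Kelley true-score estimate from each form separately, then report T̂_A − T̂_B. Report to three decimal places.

T̂_A = 0.763(6.9) + 0.237(20.7) = 10.17060
T̂_B = 0.860(15.7) + 0.140(23.5) = 16.79200
T̂_A − T̂_B = -6.62140

-6.621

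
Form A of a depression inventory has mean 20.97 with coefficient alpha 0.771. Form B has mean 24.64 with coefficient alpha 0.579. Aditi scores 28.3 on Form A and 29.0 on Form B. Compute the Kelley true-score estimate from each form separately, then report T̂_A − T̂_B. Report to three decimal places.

T̂_A = 0.771(28.3) + 0.229(20.97) = 26.62143
T̂_B = 0.579(29.0) + 0.421(24.64) = 27.16444
T̂_A − T̂_B = -0.54301

-0.543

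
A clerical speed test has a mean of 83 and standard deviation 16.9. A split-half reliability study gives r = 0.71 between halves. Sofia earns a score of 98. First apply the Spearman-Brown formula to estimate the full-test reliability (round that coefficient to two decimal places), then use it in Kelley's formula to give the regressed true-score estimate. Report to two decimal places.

95.45

Spearman-Brown: ρ = 2r/(1 + r) = 2(0.71)/(1 + 0.71) = 1.420/1.71 = 0.8304 → 0.83
Regress the observed score toward the mean by the unreliability: T̂ = 0.83·98 + 0.17·83 = 81.34 + 14.11 = 95.450.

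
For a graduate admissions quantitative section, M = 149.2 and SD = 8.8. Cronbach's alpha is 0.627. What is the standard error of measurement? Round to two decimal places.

SEM = SD · √(1 − ρ) = 8.8 × √0.373 = 8.8 × 0.6107 = 5.374

5.37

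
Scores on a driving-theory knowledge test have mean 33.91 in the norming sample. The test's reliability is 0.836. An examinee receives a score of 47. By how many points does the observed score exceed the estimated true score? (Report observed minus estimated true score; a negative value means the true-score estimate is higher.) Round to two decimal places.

Kelley's formula gives T̂ = 0.836·47 + 0.164·33.91 = 39.292 + 5.56124 = 44.8532.
X − T̂ = 47 − 44.853 = 2.147 → 2.15

2.15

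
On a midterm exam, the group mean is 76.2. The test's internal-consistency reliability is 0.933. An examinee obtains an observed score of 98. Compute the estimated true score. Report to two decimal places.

Regress the observed score toward the mean by the unreliability: T̂ = 0.933·98 + 0.067·76.2 = 91.434 + 5.1054 = 96.539.

96.54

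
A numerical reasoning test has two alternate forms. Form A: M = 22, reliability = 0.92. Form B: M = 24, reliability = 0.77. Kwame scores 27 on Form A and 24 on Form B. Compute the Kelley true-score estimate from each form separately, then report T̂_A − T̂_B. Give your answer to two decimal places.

T̂_A = 0.92(27) + 0.08(22) = 26.6000
T̂_B = 0.77(24) + 0.23(24) = 24.0000
T̂_A − T̂_B = 2.6000

2.60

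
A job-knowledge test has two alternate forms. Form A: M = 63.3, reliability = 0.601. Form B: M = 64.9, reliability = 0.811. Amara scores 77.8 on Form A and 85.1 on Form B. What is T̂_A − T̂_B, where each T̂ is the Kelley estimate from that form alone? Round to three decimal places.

T̂_A = 0.601(77.8) + 0.399(63.3) = 72.01450
T̂_B = 0.811(85.1) + 0.189(64.9) = 81.28220
T̂_A − T̂_B = -9.26770

-9.268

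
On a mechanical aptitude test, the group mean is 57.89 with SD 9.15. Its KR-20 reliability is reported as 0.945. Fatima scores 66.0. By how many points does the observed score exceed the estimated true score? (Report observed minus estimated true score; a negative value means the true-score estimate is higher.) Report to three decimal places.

0.446

T̂ = ρX + (1 − ρ)μ
  = 0.945 × 66.0 + 0.055 × 57.89
  = 62.3700 + 3.18395
  = 65.55395
  ≈ 65.5540
X − T̂ = 66.0 − 65.5540 = 0.4460 → 0.446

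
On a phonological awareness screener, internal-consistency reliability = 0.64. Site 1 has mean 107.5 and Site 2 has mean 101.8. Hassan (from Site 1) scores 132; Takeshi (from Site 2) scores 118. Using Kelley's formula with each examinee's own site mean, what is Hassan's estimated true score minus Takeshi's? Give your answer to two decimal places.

11.01

T̂_Hassan = 0.64(132) + 0.36(107.5) = 123.1800
T̂_Takeshi = 0.64(118) + 0.36(101.8) = 112.1680
Difference = 123.1800 − 112.1680 = 11.0120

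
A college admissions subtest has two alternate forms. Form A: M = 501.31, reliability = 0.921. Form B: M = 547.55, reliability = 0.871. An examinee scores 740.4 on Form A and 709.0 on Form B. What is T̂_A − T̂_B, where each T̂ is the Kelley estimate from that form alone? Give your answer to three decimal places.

T̂_A = 0.921(740.4) + 0.079(501.31) = 721.51189
T̂_B = 0.871(709.0) + 0.129(547.55) = 688.17295
T̂_A − T̂_B = 33.33894

33.339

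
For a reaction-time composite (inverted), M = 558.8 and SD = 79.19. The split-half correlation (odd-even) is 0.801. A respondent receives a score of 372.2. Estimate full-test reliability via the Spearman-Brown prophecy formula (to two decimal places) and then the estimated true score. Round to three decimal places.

392.726

Spearman-Brown: ρ = 2r/(1 + r) = 2(0.801)/(1 + 0.801) = 1.6020/1.801 = 0.8895 → 0.89
T̂ = 0.89(372.2) + 0.11(558.8) = 331.258 + 61.468 = 392.7260 → 392.726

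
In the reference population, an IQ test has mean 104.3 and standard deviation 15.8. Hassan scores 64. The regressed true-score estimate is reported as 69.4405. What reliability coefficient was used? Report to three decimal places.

0.865

T̂ = ρX + (1 − ρ)μ  ⇒  T̂ − μ = ρ(X − μ)
ρ = (T̂ − μ)/(X − μ) = (69.4405 − 104.3) / (64 − 104.3) = -34.8595 / -40.3 = 0.86500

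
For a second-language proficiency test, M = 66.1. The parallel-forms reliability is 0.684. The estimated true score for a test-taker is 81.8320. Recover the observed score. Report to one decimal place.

T̂ = ρX + (1 − ρ)μ  ⇒  X = (T̂ − (1 − ρ)μ) / ρ
X = (81.8320 − 0.316 × 66.1) / 0.684 = (81.8320 − 20.8876) / 0.684 = 60.9444 / 0.684 = 89.100

89.1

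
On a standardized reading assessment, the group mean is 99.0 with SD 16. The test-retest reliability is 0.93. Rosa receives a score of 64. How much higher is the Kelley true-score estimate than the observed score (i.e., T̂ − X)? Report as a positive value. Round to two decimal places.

2.45

Kelley's formula gives T̂ = 0.93·64 + 0.07·99.0 = 59.52 + 6.930 = 66.4500.
T̂ − X = 66.450 − 64 = 2.450 → 2.45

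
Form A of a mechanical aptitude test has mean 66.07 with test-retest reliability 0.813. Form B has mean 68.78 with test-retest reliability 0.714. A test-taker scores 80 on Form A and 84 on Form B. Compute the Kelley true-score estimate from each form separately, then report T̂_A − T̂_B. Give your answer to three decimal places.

-2.252

T̂_A = 0.813(80) + 0.187(66.07) = 77.39509
T̂_B = 0.714(84) + 0.286(68.78) = 79.64708
T̂_A − T̂_B = -2.25199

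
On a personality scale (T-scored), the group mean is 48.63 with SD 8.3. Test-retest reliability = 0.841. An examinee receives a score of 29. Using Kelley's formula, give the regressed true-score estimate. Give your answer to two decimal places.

Regress the observed score toward the mean by the unreliability: T̂ = 0.841·29 + 0.159·48.63 = 24.389 + 7.73217 = 32.121.

32.12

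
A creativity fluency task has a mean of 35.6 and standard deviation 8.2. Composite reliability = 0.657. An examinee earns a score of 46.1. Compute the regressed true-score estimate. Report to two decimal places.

42.50

Regress the observed score toward the mean by the unreliability: T̂ = 0.657·46.1 + 0.343·35.6 = 30.2877 + 12.2108 = 42.498.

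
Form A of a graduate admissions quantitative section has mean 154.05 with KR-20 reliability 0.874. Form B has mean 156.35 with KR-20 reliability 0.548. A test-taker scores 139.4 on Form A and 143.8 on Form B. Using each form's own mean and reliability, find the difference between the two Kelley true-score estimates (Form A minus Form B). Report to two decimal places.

T̂_A = 0.874(139.4) + 0.126(154.05) = 141.2459
T̂_B = 0.548(143.8) + 0.452(156.35) = 149.4726
T̂_A − T̂_B = -8.2267

-8.23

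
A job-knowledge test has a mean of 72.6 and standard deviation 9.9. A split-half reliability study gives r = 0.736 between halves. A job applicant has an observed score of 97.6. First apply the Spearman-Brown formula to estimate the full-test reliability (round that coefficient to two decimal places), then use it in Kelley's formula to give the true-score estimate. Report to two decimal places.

Spearman-Brown: ρ = 2r/(1 + r) = 2(0.736)/(1 + 0.736) = 1.4720/1.736 = 0.8479 → 0.85
Kelley's formula gives T̂ = 0.85·97.6 + 0.15·72.6 = 82.960 + 10.890 = 93.850.

93.85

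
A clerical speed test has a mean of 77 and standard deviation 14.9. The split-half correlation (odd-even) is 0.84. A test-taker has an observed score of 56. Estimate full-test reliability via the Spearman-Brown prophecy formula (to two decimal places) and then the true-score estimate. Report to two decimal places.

57.89

Spearman-Brown: ρ = 2r/(1 + r) = 2(0.84)/(1 + 0.84) = 1.680/1.84 = 0.9130 → 0.91
T̂ = 0.91(56) + 0.09(77) = 50.96 + 6.93 = 57.890 → 57.89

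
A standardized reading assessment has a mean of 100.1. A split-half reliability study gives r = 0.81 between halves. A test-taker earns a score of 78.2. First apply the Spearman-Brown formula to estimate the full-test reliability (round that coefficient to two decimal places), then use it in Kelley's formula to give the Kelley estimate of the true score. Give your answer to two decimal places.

Spearman-Brown: ρ = 2r/(1 + r) = 2(0.81)/(1 + 0.81) = 1.620/1.81 = 0.8950 → 0.90
T̂ = ρX + (1 − ρ)μ
  = 0.90 × 78.2 + 0.10 × 100.1
  = 70.380 + 10.010
  = 80.390
  ≈ 80.39

80.39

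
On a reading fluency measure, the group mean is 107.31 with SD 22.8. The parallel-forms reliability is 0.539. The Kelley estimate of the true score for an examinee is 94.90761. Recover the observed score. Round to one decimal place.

T̂ = ρX + (1 − ρ)μ  ⇒  X = (T̂ − (1 − ρ)μ) / ρ
X = (94.90761 − 0.461 × 107.31) / 0.539 = (94.90761 − 49.46991) / 0.539 = 45.43770 / 0.539 = 84.300

84.3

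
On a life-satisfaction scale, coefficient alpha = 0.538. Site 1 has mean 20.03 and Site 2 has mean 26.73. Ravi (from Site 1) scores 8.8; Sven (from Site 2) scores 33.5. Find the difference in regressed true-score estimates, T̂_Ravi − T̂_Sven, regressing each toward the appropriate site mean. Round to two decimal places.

T̂_Ravi = 0.538(8.8) + 0.462(20.03) = 13.9883
T̂_Sven = 0.538(33.5) + 0.462(26.73) = 30.3723
Difference = 13.9883 − 30.3723 = -16.3840

-16.38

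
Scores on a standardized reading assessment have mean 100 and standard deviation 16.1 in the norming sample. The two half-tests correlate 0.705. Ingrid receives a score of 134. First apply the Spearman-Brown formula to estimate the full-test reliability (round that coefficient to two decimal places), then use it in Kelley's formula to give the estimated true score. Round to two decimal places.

128.22

Spearman-Brown: ρ = 2r/(1 + r) = 2(0.705)/(1 + 0.705) = 1.4100/1.705 = 0.8270 → 0.83
Weight the observed score by reliability and the mean by (1 − reliability): T̂ = 0.83·134 + 0.17·100 = 111.22 + 17.00 = 128.220.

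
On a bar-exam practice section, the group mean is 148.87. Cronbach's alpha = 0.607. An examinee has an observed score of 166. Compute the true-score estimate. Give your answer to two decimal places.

T̂ = 0.607(166) + 0.393(148.87) = 100.762 + 58.50591 = 159.268 → 159.27

159.27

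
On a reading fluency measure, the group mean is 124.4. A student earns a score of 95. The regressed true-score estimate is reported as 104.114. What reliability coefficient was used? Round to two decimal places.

T̂ = ρX + (1 − ρ)μ  ⇒  T̂ − μ = ρ(X − μ)
ρ = (T̂ − μ)/(X − μ) = (104.114 − 124.4) / (95 − 124.4) = -20.286 / -29.4 = 0.6900

0.69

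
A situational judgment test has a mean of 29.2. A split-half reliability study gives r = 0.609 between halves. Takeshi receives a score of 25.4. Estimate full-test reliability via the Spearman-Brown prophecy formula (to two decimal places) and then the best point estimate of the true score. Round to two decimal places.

Spearman-Brown: ρ = 2r/(1 + r) = 2(0.609)/(1 + 0.609) = 1.2180/1.609 = 0.7570 → 0.76
T̂ = ρX + (1 − ρ)μ
  = 0.76 × 25.4 + 0.24 × 29.2
  = 19.304 + 7.008
  = 26.312
  ≈ 26.31

26.31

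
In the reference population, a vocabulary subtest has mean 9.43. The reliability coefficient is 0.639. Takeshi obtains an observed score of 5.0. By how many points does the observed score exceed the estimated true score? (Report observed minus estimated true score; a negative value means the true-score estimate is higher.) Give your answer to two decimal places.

-1.60

T̂ = ρX + (1 − ρ)μ
  = 0.639 × 5.0 + 0.361 × 9.43
  = 3.1950 + 3.40423
  = 6.5992
  ≈ 6.599
X − T̂ = 5.0 − 6.599 = -1.599 → -1.60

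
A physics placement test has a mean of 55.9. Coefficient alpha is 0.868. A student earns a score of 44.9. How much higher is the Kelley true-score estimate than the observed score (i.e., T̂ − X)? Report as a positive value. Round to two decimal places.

1.45

T̂ = ρX + (1 − ρ)μ
  = 0.868 × 44.9 + 0.132 × 55.9
  = 38.9732 + 7.3788
  = 46.3520
  ≈ 46.352
T̂ − X = 46.352 − 44.9 = 1.452 → 1.45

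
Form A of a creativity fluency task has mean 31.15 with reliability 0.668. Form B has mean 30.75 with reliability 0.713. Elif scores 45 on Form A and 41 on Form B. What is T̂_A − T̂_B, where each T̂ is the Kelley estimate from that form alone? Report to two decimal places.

2.34

T̂_A = 0.668(45) + 0.332(31.15) = 40.4018
T̂_B = 0.713(41) + 0.287(30.75) = 38.0583
T̂_A − T̂_B = 2.3436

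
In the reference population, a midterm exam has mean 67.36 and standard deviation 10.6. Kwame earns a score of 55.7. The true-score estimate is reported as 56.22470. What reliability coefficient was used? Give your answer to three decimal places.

T̂ = ρX + (1 − ρ)μ  ⇒  T̂ − μ = ρ(X − μ)
ρ = (T̂ − μ)/(X − μ) = (56.22470 − 67.36) / (55.7 − 67.36) = -11.13530 / -11.66 = 0.95500

0.955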